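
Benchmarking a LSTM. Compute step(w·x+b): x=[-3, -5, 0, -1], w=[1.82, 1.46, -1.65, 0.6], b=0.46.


z = (-3)·(1.82) + (-5)·(1.46) + (0)·(-1.65) + (-1)·(0.6) + 0.46
  = -12.9
step(z) = 0 (z<0)

0


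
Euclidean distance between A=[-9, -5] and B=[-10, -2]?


d = √((-9+ 10)² + (-5+ 2)²)
  = √(1 + 9)
  = √10 = 3.1623

3.1623


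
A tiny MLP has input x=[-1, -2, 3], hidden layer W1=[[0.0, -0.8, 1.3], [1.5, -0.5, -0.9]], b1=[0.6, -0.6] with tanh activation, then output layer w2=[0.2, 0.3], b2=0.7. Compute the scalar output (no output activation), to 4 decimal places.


z1[0] = (0.0)·(-1) + (-0.8)·(-2) + (1.3)·(3) + 0.6 = 6.1
z1[1] = (1.5)·(-1) + (-0.5)·(-2) + (-0.9)·(3) - 0.6 = -3.8
h = tanh(z1) = [1.0, -0.999]
output = (0.2)·(1.0) + (0.3)·(-0.999) + 0.7 = 0.6003

0.6003


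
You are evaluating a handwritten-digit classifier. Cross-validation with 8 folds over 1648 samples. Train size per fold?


Fold size = 1648/8 = 206
Training per fold = 1648 - 206 = 1442

1442


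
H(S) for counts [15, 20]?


Probabilities: [15/35, 20/35] ≈ [0.4286, 0.5714]
H = -((15/35)·log₂(15/35) + (20/35)·log₂(20/35))
  = 0.9852 bits

0.9852 bits


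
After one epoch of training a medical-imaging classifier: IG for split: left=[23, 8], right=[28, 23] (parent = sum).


Parent = [51, 31], H_parent = 0.9567
H_left = 0.8238 (n=31), H_right = 0.9931 (n=51)
H_children = (31/82)·0.8238 + (51/82)·0.9931 = 0.9291
IG = 0.9567 - 0.9291 = 0.0276

0.0276


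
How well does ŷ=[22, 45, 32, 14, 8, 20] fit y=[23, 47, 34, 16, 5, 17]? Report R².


ȳ = 23.6667
SS_res = Σ(y-ŷ)² = 31
SS_tot = Σ(y-ȳ)² = 1103.33
R² = 1 - SS_res/SS_tot = 1 - 0.0281 = 0.9719

0.9719


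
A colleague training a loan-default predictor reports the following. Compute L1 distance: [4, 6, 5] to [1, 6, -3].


d = |4-1| + |6-6| + |5+ 3|
  = 3 + 0 + 8
  = 11

11


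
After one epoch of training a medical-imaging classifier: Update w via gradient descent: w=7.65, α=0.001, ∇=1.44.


w_new = w - α·∇
= 7.65 - 0.001·1.44
= 7.65 - 0.00144
= 7.64856

7.64856


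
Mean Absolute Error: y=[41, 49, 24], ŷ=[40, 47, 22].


Absolute errors: |41-40|=1, |49-47|=2, |24-22|=2
Sum = 5
MAE = 5/3 = 5/3

5/3


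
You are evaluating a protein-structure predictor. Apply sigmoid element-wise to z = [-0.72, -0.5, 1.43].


σ(-0.72) = 1/(1+e^0.72) = 0.3274
σ(-0.5) = 1/(1+e^0.5) = 0.3775
σ(1.43) = 1/(1+e^-1.43) = 0.8069
result = [0.3274, 0.3775, 0.8069]

[0.3274, 0.3775, 0.8069]


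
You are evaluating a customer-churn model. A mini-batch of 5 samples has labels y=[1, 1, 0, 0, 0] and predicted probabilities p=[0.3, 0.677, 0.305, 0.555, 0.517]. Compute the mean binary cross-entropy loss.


L[0] = -ln(0.3) = 1.204
L[1] = -ln(0.677) = 0.3901
L[2] = -ln(1-0.305) = -ln(0.695) = 0.3638
L[3] = -ln(1-0.555) = -ln(0.445) = 0.8097
L[4] = -ln(1-0.517) = -ln(0.483) = 0.7277
mean = (1.204 + 0.3901 + 0.3638 + 0.8097 + 0.7277)/5 = 0.6991

0.6991


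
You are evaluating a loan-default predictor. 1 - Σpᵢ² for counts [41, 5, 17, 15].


Probabilities: [41/78, 5/78, 17/78, 15/78] ≈ [0.5256, 0.0641, 0.2179, 0.1923]
Σpᵢ² = (1681 + 25 + 289 + 225)/78² = 2220/6084
Gini = 1 - Σpᵢ² = 1 - 2220/6084 = 0.6351

0.6351


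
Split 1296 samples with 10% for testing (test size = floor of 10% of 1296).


Test = ⌊1296·10/100⌋ = 129
Train = 1296 - 129 = 1167

Train: 1167, Test: 129


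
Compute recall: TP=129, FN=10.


Recall = TP/(TP+FN)
= 129/(129+10)
= 129/139 = 92.81%

92.81%


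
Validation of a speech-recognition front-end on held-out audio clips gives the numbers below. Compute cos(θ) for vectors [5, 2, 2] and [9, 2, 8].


A·B = 5·9 + 2·2 + 2·8 = 65
‖A‖ = √33 = 5.7446, ‖B‖ = √149 = 12.2066
cos = 65/(√33·√149) = 65/√4917 = 0.927

0.927


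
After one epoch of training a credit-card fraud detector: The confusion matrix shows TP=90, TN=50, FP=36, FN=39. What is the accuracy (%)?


Accuracy = (TP+TN)/(TP+TN+FP+FN)
= (90+50)/(215)
= 140/215 = 65.12%

65.12%


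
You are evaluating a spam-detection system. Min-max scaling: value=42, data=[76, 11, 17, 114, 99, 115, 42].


min=11, max=115
(42-11)/(115-11) = 31/104 = 0.2981

0.2981


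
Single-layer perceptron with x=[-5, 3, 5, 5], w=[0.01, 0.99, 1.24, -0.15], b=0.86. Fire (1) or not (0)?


z = (-5)·(0.01) + (3)·(0.99) + (5)·(1.24) + (5)·(-0.15) + 0.86
  = 9.23
step(z) = 1 (z≥0)

1


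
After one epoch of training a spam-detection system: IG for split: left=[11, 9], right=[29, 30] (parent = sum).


Parent = [40, 39], H_parent = 0.9999
H_left = 0.9928 (n=20), H_right = 0.9998 (n=59)
H_children = (20/79)·0.9928 + (59/79)·0.9998 = 0.998
IG = 0.9999 - 0.998 = 0.0019

0.0019


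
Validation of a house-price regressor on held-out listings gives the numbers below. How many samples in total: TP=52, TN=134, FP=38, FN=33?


Total = TP + TN + FP + FN
= 52 + 134 + 38 + 33
= 257
(Predicted positive: 90, predicted negative: 167)

257


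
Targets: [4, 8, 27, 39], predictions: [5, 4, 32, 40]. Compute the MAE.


Absolute errors: |4-5|=1, |8-4|=4, |27-32|=5, |39-40|=1
Sum = 11
MAE = 11/4 = 11/4

11/4


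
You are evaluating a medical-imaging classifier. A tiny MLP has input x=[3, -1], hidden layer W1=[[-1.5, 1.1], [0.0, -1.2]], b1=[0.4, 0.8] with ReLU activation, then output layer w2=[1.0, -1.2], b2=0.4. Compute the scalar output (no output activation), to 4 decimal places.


z1[0] = (-1.5)·(3) + (1.1)·(-1) + 0.4 = -5.2
z1[1] = (0.0)·(3) + (-1.2)·(-1) + 0.8 = 2.0
h = ReLU(z1) = [0.0, 2.0]
output = (1.0)·(0.0) + (-1.2)·(2.0) + 0.4 = -2.0

-2.0


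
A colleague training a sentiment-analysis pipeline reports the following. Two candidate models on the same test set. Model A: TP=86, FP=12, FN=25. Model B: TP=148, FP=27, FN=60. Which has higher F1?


Model A: P=86/98=0.8776, R=86/111=0.7748, F1=2PR/(P+R)=2TP/(2TP+FP+FN)=172/209=0.823
Model B: P=148/175=0.8457, R=148/208=0.7115, F1=2PR/(P+R)=2TP/(2TP+FP+FN)=296/383=0.7728
0.823 > 0.7728 → Model A

Model A


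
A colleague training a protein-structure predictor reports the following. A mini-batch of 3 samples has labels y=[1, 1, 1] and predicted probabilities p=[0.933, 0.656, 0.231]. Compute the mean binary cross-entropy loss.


L[0] = -ln(0.933) = 0.0694
L[1] = -ln(0.656) = 0.4216
L[2] = -ln(0.231) = 1.4653
mean = (0.0694 + 0.4216 + 1.4653)/3 = 0.6521

0.6521


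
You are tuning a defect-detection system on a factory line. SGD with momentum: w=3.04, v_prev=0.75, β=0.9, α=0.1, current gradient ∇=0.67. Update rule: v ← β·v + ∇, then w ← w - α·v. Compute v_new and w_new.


v_new = 0.9·0.75 + 0.67 = 0.675 + 0.67 = 1.345
w_new = 3.04 - 0.1·1.345 = 3.04 - 0.1345 = 2.9055

v_new=1.345, w_new=2.9055


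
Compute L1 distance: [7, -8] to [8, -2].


d = |7-8| + |-8+ 2|
  = 1 + 6
  = 7

7


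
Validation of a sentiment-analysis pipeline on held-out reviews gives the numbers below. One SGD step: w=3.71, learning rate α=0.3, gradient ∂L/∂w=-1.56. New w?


w_new = w - α·∇
= 3.71 - 0.3·-1.56
= 3.71 + 0.468
= 4.178

4.178


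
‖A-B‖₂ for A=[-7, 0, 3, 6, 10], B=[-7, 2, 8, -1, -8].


d = √((-7+ 7)² + (0-2)² + (3-8)² + (6+ 1)² + (10+ 8)²)
  = √(0 + 4 + 25 + 49 + 324)
  = √402 = 20.0499

20.0499


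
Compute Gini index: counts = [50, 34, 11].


Probabilities: [50/95, 34/95, 11/95] ≈ [0.5263, 0.3579, 0.1158]
Σpᵢ² = (2500 + 1156 + 121)/95² = 3777/9025
Gini = 1 - Σpᵢ² = 1 - 3777/9025 = 0.5815

0.5815


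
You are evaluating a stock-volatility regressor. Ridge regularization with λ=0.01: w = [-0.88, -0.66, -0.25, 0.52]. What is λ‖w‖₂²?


‖w‖₂² = (-0.88)² + (-0.66)² + (-0.25)² + (0.52)²
     = 0.7744 + 0.4356 + 0.0625 + 0.2704
     = 1.5429
λ·‖w‖₂² = 0.01·1.5429 = 0.015429

0.015429


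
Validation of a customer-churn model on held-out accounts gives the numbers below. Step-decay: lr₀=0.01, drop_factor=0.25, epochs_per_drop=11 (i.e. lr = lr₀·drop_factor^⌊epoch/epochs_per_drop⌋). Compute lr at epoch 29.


n_drops = ⌊29/11⌋ = 2
lr = 0.01·0.25^2 = 0.01·0.0625 = 0.000625

0.000625


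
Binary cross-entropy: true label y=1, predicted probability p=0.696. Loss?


BCE = -[y·ln(p) + (1-y)·ln(1-p)]
= -1·ln(0.696) - 0
= -ln(0.696) = 0.3624

0.3624


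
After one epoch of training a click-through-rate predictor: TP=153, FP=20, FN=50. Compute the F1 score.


Precision = 153/173 = 0.8844
Recall = 153/203 = 0.7537
F1 = 2·P·R/(P+R) = 2·TP/(2·TP+FP+FN) = 306/(306+20+50) = 306/376 = 0.8138

0.8138


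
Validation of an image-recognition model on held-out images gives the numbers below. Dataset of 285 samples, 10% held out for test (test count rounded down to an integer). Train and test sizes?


Test = ⌊285·10/100⌋ = 28
Train = 285 - 28 = 257

Train: 257, Test: 28


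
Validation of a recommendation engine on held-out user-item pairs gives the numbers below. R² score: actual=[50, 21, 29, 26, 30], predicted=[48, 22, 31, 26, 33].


ȳ = 31.2
SS_res = Σ(y-ŷ)² = 18
SS_tot = Σ(y-ȳ)² = 490.8
R² = 1 - SS_res/SS_tot = 1 - 0.0367 = 0.9633

0.9633


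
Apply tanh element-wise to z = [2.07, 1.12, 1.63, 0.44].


tanh(2.07) = 0.9687
tanh(1.12) = 0.8076
tanh(1.63) = 0.9261
tanh(0.44) = 0.4136
result = [0.9687, 0.8076, 0.9261, 0.4136]

[0.9687, 0.8076, 0.9261, 0.4136]


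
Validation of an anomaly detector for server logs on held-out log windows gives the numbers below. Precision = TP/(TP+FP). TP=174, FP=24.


Precision = TP/(TP+FP)
= 174/(174+24)
= 174/198 = 87.88%

87.88%


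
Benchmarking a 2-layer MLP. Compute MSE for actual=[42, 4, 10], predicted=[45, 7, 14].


Squared errors: (42-45)²=9, (4-7)²=9, (10-14)²=16
Sum = 34
MSE = 34/3 = 34/3

34/3


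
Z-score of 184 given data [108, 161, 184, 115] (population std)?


μ = 142, σ = 31.6623
z = (184 - 142)/31.6623 = 1.3265

1.3265


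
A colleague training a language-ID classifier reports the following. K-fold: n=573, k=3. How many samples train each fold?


Fold size = 573/3 = 191
Training per fold = 573 - 191 = 382

382


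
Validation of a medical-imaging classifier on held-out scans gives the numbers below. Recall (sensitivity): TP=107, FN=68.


Recall = TP/(TP+FN)
= 107/(107+68)
= 107/175 = 61.14%

61.14%


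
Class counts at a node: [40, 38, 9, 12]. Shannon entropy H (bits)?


Probabilities: [40/99, 38/99, 9/99, 12/99] ≈ [0.404, 0.3838, 0.0909, 0.1212]
H = -((40/99)·log₂(40/99) + (38/99)·log₂(38/99) + (9/99)·log₂(9/99) + (12/99)·log₂(12/99))
  = 1.742 bits

1.742 bits


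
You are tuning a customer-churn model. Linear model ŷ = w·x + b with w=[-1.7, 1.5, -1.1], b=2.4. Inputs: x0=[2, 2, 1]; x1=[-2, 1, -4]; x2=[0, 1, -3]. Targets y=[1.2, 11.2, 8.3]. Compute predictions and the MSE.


ŷ0 = (-1.7)·(2) + (1.5)·(2) + (-1.1)·(1) + 2.4 = 0.9
ŷ1 = (-1.7)·(-2) + (1.5)·(1) + (-1.1)·(-4) + 2.4 = 11.7
ŷ2 = (-1.7)·(0) + (1.5)·(1) + (-1.1)·(-3) + 2.4 = 7.2
errors² = [0.09, 0.25, 1.21]
MSE = 1.5500/3 = 0.5167

0.5167


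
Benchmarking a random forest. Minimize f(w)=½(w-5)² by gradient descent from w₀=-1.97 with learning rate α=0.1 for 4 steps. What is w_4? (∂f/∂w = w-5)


step 1: grad = -1.97-5 = -6.97; w = -1.97 - 0.1·(-6.97) = -1.273
step 2: grad = -1.273-5 = -6.273; w = -1.273 - 0.1·(-6.273) = -0.6457
step 3: grad = -0.6457-5 = -5.6457; w = -0.6457 - 0.1·(-5.6457) = -0.08113
step 4: grad = -0.08113-5 = -5.08113; w = -0.08113 - 0.1·(-5.08113) = 0.426983

0.426983


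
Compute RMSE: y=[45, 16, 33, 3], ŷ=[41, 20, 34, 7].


MSE = 49/4 = 12.25
RMSE = √(49/4) = 3.5

3.5


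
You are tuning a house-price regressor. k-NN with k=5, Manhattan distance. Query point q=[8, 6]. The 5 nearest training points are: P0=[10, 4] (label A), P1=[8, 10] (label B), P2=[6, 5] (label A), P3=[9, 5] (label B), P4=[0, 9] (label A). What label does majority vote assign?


d(q,P0) = 4  (label A)
d(q,P1) = 4  (label B)
d(q,P2) = 3  (label A)
d(q,P3) = 2  (label B)
d(q,P4) = 11  (label A)
Votes: A=3, B=2
Majority → A

A


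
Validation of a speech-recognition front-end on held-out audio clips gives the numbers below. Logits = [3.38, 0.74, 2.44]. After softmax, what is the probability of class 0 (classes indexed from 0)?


Exponentials: e^3.38=29.3708, e^0.74=2.0959, e^2.44=11.473
Sum = 42.9397
Softmax = [0.684, 0.0488, 0.2672]
p[0] = 29.3708/42.9397 = 0.684

0.684


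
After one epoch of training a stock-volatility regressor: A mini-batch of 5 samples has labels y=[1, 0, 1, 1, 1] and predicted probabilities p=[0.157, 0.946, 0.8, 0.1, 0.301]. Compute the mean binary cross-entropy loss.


L[0] = -ln(0.157) = 1.8515
L[1] = -ln(1-0.946) = -ln(0.054) = 2.9188
L[2] = -ln(0.8) = 0.2231
L[3] = -ln(0.1) = 2.3026
L[4] = -ln(0.301) = 1.2006
mean = (1.8515 + 2.9188 + 0.2231 + 2.3026 + 1.2006)/5 = 1.6993

1.6993


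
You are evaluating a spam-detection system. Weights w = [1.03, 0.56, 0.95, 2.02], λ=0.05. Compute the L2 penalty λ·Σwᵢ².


‖w‖₂² = (1.03)² + (0.56)² + (0.95)² + (2.02)²
     = 1.0609 + 0.3136 + 0.9025 + 4.0804
     = 6.3574
λ·‖w‖₂² = 0.05·6.3574 = 0.31787

0.31787


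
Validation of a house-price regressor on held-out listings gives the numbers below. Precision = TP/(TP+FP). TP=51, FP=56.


Precision = TP/(TP+FP)
= 51/(51+56)
= 51/107 = 47.66%

47.66%


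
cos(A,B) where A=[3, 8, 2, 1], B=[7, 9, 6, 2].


A·B = 3·7 + 8·9 + 2·6 + 1·2 = 107
‖A‖ = √78 = 8.8318, ‖B‖ = √170 = 13.0384
cos = 107/(√78·√170) = 107/√13260 = 0.9292

0.9292


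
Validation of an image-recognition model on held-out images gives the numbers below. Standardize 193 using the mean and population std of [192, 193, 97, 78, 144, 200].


μ = 150.6667, σ = 48.5444
z = (193 - 150.6667)/48.5444 = 0.8721

0.8721


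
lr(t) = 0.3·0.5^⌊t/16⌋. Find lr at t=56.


n_drops = ⌊56/16⌋ = 3
lr = 0.3·0.5^3 = 0.3·0.125 = 0.0375

0.0375


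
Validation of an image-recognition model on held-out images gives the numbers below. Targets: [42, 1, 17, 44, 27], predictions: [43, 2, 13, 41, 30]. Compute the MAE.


Absolute errors: |42-43|=1, |1-2|=1, |17-13|=4, |44-41|=3, |27-30|=3
Sum = 12
MAE = 12/5 = 12/5

12/5


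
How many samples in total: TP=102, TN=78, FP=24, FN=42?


Total = TP + TN + FP + FN
= 102 + 78 + 24 + 42
= 246
(Predicted positive: 126, predicted negative: 120)

246


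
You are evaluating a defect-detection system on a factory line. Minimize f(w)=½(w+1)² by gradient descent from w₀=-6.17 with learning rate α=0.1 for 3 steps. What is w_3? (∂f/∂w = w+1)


step 1: grad = -6.17+1 = -5.17; w = -6.17 - 0.1·(-5.17) = -5.653
step 2: grad = -5.653+1 = -4.653; w = -5.653 - 0.1·(-4.653) = -5.1877
step 3: grad = -5.1877+1 = -4.1877; w = -5.1877 - 0.1·(-4.1877) = -4.76893

-4.76893


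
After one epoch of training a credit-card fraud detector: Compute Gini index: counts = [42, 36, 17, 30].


Probabilities: [42/125, 36/125, 17/125, 30/125] ≈ [0.336, 0.288, 0.136, 0.24]
Σpᵢ² = (1764 + 1296 + 289 + 900)/125² = 4249/15625
Gini = 1 - Σpᵢ² = 1 - 4249/15625 = 0.7281

0.7281


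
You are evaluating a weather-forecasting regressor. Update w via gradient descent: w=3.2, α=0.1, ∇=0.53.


w_new = w - α·∇
= 3.2 - 0.1·0.53
= 3.2 - 0.053
= 3.147

3.147


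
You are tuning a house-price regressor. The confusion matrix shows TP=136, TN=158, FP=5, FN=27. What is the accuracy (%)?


Accuracy = (TP+TN)/(TP+TN+FP+FN)
= (136+158)/(326)
= 294/326 = 90.18%

90.18%


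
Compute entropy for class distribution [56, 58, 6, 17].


Probabilities: [56/137, 58/137, 6/137, 17/137] ≈ [0.4088, 0.4234, 0.0438, 0.1241]
H = -((56/137)·log₂(56/137) + (58/137)·log₂(58/137) + (6/137)·log₂(6/137) + (17/137)·log₂(17/137))
  = 1.6238 bits

1.6238 bits


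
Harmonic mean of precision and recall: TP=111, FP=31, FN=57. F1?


Precision = 111/142 = 0.7817
Recall = 111/168 = 0.6607
F1 = 2·P·R/(P+R) = 2·TP/(2·TP+FP+FN) = 222/(222+31+57) = 222/310 = 0.7161

0.7161


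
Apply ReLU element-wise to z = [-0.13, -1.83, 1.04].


ReLU(-0.13) = max(0, -0.13) = 0.0
ReLU(-1.83) = max(0, -1.83) = 0.0
ReLU(1.04) = max(0, 1.04) = 1.04
result = [0.0, 0.0, 1.04]

[0.0, 0.0, 1.04]


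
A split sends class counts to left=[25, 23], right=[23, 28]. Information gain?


Parent = [48, 51], H_parent = 0.9993
H_left = 0.9987 (n=48), H_right = 0.9931 (n=51)
H_children = (48/99)·0.9987 + (51/99)·0.9931 = 0.9958
IG = 0.9993 - 0.9958 = 0.0035

0.0035


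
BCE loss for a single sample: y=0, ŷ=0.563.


BCE = -[y·ln(p) + (1-y)·ln(1-p)]
= -0 - 1·ln(1-0.563)
= -ln(0.437) = 0.8278

0.8278


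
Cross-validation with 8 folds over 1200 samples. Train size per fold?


Fold size = 1200/8 = 150
Training per fold = 1200 - 150 = 1050

1050


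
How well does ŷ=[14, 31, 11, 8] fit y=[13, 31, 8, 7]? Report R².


ȳ = 14.75
SS_res = Σ(y-ŷ)² = 11
SS_tot = Σ(y-ȳ)² = 372.75
R² = 1 - SS_res/SS_tot = 1 - 0.0295 = 0.9705

0.9705


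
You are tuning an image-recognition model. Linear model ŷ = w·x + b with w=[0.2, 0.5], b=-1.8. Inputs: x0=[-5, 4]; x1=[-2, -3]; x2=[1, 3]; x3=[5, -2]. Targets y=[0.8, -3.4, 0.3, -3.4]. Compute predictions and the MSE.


ŷ0 = (0.2)·(-5) + (0.5)·(4) - 1.8 = -0.8
ŷ1 = (0.2)·(-2) + (0.5)·(-3) - 1.8 = -3.7
ŷ2 = (0.2)·(1) + (0.5)·(3) - 1.8 = -0.1
ŷ3 = (0.2)·(5) + (0.5)·(-2) - 1.8 = -1.8
errors² = [2.56, 0.09, 0.16, 2.56]
MSE = 5.3700/4 = 1.3425

1.3425


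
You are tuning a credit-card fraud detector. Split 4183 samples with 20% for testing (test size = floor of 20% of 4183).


Test = ⌊4183·20/100⌋ = 836
Train = 4183 - 836 = 3347

Train: 3347, Test: 836


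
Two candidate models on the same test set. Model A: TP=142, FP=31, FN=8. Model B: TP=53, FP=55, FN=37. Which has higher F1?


Model A: P=142/173=0.8208, R=142/150=0.9467, F1=2PR/(P+R)=2TP/(2TP+FP+FN)=284/323=0.8793
Model B: P=53/108=0.4907, R=53/90=0.5889, F1=2PR/(P+R)=2TP/(2TP+FP+FN)=106/198=0.5354
0.8793 > 0.5354 → Model A

Model A


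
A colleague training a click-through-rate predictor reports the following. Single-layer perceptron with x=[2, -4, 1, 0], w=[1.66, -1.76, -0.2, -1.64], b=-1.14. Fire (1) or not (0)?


z = (2)·(1.66) + (-4)·(-1.76) + (1)·(-0.2) + (0)·(-1.64) - 1.14
  = 9.02
step(z) = 1 (z≥0)

1


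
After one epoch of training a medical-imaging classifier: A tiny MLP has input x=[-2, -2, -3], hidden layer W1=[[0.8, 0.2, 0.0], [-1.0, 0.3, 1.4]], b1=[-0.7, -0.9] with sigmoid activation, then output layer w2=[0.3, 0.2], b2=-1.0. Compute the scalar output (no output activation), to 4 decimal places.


z1[0] = (0.8)·(-2) + (0.2)·(-2) + (0.0)·(-3) - 0.7 = -2.7
z1[1] = (-1.0)·(-2) + (0.3)·(-2) + (1.4)·(-3) - 0.9 = -3.7
h = sigmoid(z1) = [0.063, 0.0241]
output = (0.3)·(0.063) + (0.2)·(0.0241) - 1.0 = -0.9763

-0.9763


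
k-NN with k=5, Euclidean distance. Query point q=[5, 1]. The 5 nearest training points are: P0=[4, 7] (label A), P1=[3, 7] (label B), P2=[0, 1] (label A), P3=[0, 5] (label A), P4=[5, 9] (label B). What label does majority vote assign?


d(q,P0) = 6.0828  (label A)
d(q,P1) = 6.3246  (label B)
d(q,P2) = 5.0  (label A)
d(q,P3) = 6.4031  (label A)
d(q,P4) = 8.0  (label B)
Votes: A=3, B=2
Majority → A

A


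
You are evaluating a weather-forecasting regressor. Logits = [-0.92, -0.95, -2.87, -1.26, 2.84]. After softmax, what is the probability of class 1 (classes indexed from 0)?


Exponentials: e^-0.92=0.3985, e^-0.95=0.3867, e^-2.87=0.0567, e^-1.26=0.2837, e^2.84=17.1158
Sum = 18.2414
Softmax = [0.0218, 0.0212, 0.0031, 0.0156, 0.9383]
p[1] = 0.3867/18.2414 = 0.0212

0.0212


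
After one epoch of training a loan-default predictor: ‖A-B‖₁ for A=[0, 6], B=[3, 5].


d = |0-3| + |6-5|
  = 3 + 1
  = 4

4


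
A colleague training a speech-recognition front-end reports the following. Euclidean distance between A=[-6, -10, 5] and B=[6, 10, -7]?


d = √((-6-6)² + (-10-10)² + (5+ 7)²)
  = √(144 + 400 + 144)
  = √688 = 26.2298

26.2298


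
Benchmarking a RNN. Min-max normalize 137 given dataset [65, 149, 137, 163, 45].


min=45, max=163
(137-45)/(163-45) = 92/118 = 0.7797

0.7797


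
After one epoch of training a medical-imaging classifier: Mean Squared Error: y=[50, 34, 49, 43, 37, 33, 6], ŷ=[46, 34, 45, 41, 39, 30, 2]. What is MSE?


Squared errors: (50-46)²=16, (34-34)²=0, (49-45)²=16, (43-41)²=4, (37-39)²=4, (33-30)²=9, (6-2)²=16
Sum = 65
MSE = 65/7 = 65/7

65/7


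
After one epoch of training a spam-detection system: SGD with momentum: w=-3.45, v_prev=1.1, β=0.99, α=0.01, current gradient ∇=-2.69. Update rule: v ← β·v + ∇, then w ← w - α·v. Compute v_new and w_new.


v_new = 0.99·1.1 - 2.69 = 1.089 - 2.69 = -1.601
w_new = -3.45 - 0.01·-1.601 = -3.45 + 0.01601 = -3.43399

v_new=-1.601, w_new=-3.43399


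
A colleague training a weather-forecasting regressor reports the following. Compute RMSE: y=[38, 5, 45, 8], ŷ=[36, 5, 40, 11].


MSE = 38/4 = 9.5
RMSE = √(38/4) = 3.0822

3.0822


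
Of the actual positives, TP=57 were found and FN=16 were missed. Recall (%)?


Recall = TP/(TP+FN)
= 57/(57+16)
= 57/73 = 78.08%

78.08%


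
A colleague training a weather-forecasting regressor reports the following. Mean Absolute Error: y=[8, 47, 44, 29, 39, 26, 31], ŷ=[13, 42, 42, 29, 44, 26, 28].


Absolute errors: |8-13|=5, |47-42|=5, |44-42|=2, |29-29|=0, |39-44|=5, |26-26|=0, |31-28|=3
Sum = 20
MAE = 20/7 = 20/7

20/7


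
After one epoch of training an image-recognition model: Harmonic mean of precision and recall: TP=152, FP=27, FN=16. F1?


Precision = 152/179 = 0.8492
Recall = 152/168 = 0.9048
F1 = 2·P·R/(P+R) = 2·TP/(2·TP+FP+FN) = 304/(304+27+16) = 304/347 = 0.8761

0.8761


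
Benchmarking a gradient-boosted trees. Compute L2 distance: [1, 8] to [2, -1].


d = √((1-2)² + (8+ 1)²)
  = √(1 + 81)
  = √82 = 9.0554

9.0554


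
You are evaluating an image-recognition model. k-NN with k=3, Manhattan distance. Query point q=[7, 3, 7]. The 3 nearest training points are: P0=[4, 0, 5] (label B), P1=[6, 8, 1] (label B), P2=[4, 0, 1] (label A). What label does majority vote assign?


d(q,P0) = 8  (label B)
d(q,P1) = 12  (label B)
d(q,P2) = 12  (label A)
Votes: A=1, B=2
Majority → B

B


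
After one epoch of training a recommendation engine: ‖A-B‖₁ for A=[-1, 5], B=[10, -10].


d = |-1-10| + |5+ 10|
  = 11 + 15
  = 26

26


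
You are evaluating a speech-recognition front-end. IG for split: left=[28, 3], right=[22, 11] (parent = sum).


Parent = [50, 14], H_parent = 0.7579
H_left = 0.4587 (n=31), H_right = 0.9183 (n=33)
H_children = (31/64)·0.4587 + (33/64)·0.9183 = 0.6957
IG = 0.7579 - 0.6957 = 0.0622

0.0622


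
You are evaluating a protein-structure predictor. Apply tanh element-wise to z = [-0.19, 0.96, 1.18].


tanh(-0.19) = -0.1877
tanh(0.96) = 0.7443
tanh(1.18) = 0.8275
result = [-0.1877, 0.7443, 0.8275]

[-0.1877, 0.7443, 0.8275]


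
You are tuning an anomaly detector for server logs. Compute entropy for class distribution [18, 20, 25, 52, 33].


Probabilities: [18/148, 20/148, 25/148, 52/148, 33/148] ≈ [0.1216, 0.1351, 0.1689, 0.3514, 0.223]
H = -((18/148)·log₂(18/148) + (20/148)·log₂(20/148) + (25/148)·log₂(25/148) + (52/148)·log₂(52/148) + (33/148)·log₂(33/148))
  = 2.2062 bits

2.2062 bits


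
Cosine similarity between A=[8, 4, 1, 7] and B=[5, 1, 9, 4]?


A·B = 8·5 + 4·1 + 1·9 + 7·4 = 81
‖A‖ = √130 = 11.4018, ‖B‖ = √123 = 11.0905
cos = 81/(√130·√123) = 81/√15990 = 0.6406

0.6406


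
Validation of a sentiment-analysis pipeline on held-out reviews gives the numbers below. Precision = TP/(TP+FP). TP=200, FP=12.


Precision = TP/(TP+FP)
= 200/(200+12)
= 200/212 = 94.34%

94.34%


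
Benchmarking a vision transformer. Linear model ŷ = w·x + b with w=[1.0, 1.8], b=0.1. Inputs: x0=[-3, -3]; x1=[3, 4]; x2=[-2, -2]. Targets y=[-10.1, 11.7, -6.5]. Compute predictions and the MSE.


ŷ0 = (1.0)·(-3) + (1.8)·(-3) + 0.1 = -8.3
ŷ1 = (1.0)·(3) + (1.8)·(4) + 0.1 = 10.3
ŷ2 = (1.0)·(-2) + (1.8)·(-2) + 0.1 = -5.5
errors² = [3.24, 1.96, 1.0]
MSE = 6.2000/3 = 2.0667

2.0667


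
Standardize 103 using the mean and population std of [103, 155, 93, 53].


μ = 101, σ = 36.3593
z = (103 - 101)/36.3593 = 0.055

0.055


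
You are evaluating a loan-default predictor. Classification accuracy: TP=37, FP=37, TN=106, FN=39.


Accuracy = (TP+TN)/(TP+TN+FP+FN)
= (37+106)/(219)
= 143/219 = 65.3%

65.3%


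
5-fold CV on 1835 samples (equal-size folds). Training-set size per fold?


Fold size = 1835/5 = 367
Training per fold = 1835 - 367 = 1468

1468


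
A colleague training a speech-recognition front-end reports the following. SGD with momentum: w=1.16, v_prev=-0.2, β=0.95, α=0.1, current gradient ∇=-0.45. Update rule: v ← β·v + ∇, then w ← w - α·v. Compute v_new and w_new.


v_new = 0.95·-0.2 - 0.45 = -0.19 - 0.45 = -0.64
w_new = 1.16 - 0.1·-0.64 = 1.16 + 0.064 = 1.224

v_new=-0.64, w_new=1.224


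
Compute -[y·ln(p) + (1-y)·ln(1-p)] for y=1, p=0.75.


BCE = -[y·ln(p) + (1-y)·ln(1-p)]
= -1·ln(0.75) - 0
= -ln(0.75) = 0.2877

0.2877


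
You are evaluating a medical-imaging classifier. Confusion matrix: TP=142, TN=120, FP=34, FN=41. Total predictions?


Total = TP + TN + FP + FN
= 142 + 120 + 34 + 41
= 337
(Predicted positive: 176, predicted negative: 161)

337


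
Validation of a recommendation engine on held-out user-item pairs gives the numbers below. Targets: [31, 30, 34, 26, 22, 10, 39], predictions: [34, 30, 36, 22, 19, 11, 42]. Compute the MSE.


Squared errors: (31-34)²=9, (30-30)²=0, (34-36)²=4, (26-22)²=16, (22-19)²=9, (10-11)²=1, (39-42)²=9
Sum = 48
MSE = 48/7 = 48/7

48/7


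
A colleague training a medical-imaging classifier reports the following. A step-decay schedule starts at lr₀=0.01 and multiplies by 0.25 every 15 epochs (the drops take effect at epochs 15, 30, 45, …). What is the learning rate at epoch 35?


n_drops = ⌊35/15⌋ = 2
lr = 0.01·0.25^2 = 0.01·0.0625 = 0.000625

0.000625


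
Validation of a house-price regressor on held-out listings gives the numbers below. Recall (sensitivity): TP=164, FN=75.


Recall = TP/(TP+FN)
= 164/(164+75)
= 164/239 = 68.62%

68.62%


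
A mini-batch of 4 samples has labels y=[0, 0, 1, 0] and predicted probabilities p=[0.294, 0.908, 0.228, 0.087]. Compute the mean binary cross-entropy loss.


L[0] = -ln(1-0.294) = -ln(0.706) = 0.3481
L[1] = -ln(1-0.908) = -ln(0.092) = 2.386
L[2] = -ln(0.228) = 1.4784
L[3] = -ln(1-0.087) = -ln(0.913) = 0.091
mean = (0.3481 + 2.386 + 1.4784 + 0.091)/4 = 1.0759

1.0759


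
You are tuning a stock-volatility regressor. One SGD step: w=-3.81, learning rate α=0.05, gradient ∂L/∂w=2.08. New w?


w_new = w - α·∇
= -3.81 - 0.05·2.08
= -3.81 - 0.104
= -3.914

-3.914


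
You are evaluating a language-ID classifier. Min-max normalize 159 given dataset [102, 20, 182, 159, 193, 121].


min=20, max=193
(159-20)/(193-20) = 139/173 = 0.8035

0.8035


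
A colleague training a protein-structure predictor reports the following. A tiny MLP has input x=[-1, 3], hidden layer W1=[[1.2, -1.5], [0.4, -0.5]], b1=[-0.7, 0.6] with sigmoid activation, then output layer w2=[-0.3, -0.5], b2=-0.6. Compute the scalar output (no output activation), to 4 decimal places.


z1[0] = (1.2)·(-1) + (-1.5)·(3) - 0.7 = -6.4
z1[1] = (0.4)·(-1) + (-0.5)·(3) + 0.6 = -1.3
h = sigmoid(z1) = [0.0017, 0.2142]
output = (-0.3)·(0.0017) + (-0.5)·(0.2142) - 0.6 = -0.7076

-0.7076


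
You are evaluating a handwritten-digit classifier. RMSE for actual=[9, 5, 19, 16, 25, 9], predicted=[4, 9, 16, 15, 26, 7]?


MSE = 56/6 = 9.3333
RMSE = √(56/6) = 3.0551

3.0551


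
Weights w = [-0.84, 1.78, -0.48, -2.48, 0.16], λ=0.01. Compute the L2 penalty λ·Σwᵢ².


‖w‖₂² = (-0.84)² + (1.78)² + (-0.48)² + (-2.48)² + (0.16)²
     = 0.7056 + 3.1684 + 0.2304 + 6.1504 + 0.0256
     = 10.2804
λ·‖w‖₂² = 0.01·10.2804 = 0.102804

0.102804


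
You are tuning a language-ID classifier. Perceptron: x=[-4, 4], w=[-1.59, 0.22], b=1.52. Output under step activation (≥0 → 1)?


z = (-4)·(-1.59) + (4)·(0.22) + 1.52
  = 8.76
step(z) = 1 (z≥0)

1


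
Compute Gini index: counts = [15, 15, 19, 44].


Probabilities: [15/93, 15/93, 19/93, 44/93] ≈ [0.1613, 0.1613, 0.2043, 0.4731]
Σpᵢ² = (225 + 225 + 361 + 1936)/93² = 2747/8649
Gini = 1 - Σpᵢ² = 1 - 2747/8649 = 0.6824

0.6824


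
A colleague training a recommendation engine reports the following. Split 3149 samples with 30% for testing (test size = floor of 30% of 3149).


Test = ⌊3149·30/100⌋ = 944
Train = 3149 - 944 = 2205

Train: 2205, Test: 944


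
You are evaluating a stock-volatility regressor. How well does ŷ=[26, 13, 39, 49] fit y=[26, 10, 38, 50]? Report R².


ȳ = 31
SS_res = Σ(y-ŷ)² = 11
SS_tot = Σ(y-ȳ)² = 876
R² = 1 - SS_res/SS_tot = 1 - 0.0126 = 0.9874

0.9874


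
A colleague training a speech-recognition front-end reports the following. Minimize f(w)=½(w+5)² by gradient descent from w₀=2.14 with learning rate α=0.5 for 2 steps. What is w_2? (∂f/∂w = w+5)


step 1: grad = 2.14+5 = 7.14; w = 2.14 - 0.5·(7.14) = -1.43
step 2: grad = -1.43+5 = 3.57; w = -1.43 - 0.5·(3.57) = -3.215

-3.215


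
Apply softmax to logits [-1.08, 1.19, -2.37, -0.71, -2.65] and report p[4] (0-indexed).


Exponentials: e^-1.08=0.3396, e^1.19=3.2871, e^-2.37=0.0935, e^-0.71=0.4916, e^-2.65=0.0707
Sum = 4.2825
Softmax = [0.0793, 0.7676, 0.0218, 0.1148, 0.0165]
p[4] = 0.0707/4.2825 = 0.0165

0.0165


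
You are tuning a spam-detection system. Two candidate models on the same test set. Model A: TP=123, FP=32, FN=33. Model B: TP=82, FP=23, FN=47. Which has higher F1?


Model A: P=123/155=0.7935, R=123/156=0.7885, F1=2PR/(P+R)=2TP/(2TP+FP+FN)=246/311=0.791
Model B: P=82/105=0.781, R=82/129=0.6357, F1=2PR/(P+R)=2TP/(2TP+FP+FN)=164/234=0.7009
0.791 > 0.7009 → Model A

Model A


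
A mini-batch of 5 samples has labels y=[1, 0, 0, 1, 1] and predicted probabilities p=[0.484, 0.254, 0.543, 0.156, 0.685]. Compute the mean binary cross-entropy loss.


L[0] = -ln(0.484) = 0.7257
L[1] = -ln(1-0.254) = -ln(0.746) = 0.293
L[2] = -ln(1-0.543) = -ln(0.457) = 0.7831
L[3] = -ln(0.156) = 1.8579
L[4] = -ln(0.685) = 0.3783
mean = (0.7257 + 0.293 + 0.7831 + 1.8579 + 0.3783)/5 = 0.8076

0.8076


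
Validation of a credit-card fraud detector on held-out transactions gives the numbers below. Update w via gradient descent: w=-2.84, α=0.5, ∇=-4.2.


w_new = w - α·∇
= -2.84 - 0.5·-4.2
= -2.84 + 2.1
= -0.74

-0.74


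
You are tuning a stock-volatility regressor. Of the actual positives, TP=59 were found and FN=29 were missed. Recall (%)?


Recall = TP/(TP+FN)
= 59/(59+29)
= 59/88 = 67.05%

67.05%


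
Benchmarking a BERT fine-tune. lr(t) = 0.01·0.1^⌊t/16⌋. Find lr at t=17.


n_drops = ⌊17/16⌋ = 1
lr = 0.01·0.1^1 = 0.01·0.1 = 0.001

0.001


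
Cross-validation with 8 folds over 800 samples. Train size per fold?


Fold size = 800/8 = 100
Training per fold = 800 - 100 = 700

700


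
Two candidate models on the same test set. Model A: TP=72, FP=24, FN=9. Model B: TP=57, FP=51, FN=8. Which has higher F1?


Model A: P=72/96=0.75, R=72/81=0.8889, F1=2PR/(P+R)=2TP/(2TP+FP+FN)=144/177=0.8136
Model B: P=57/108=0.5278, R=57/65=0.8769, F1=2PR/(P+R)=2TP/(2TP+FP+FN)=114/173=0.659
0.8136 > 0.659 → Model A

Model A


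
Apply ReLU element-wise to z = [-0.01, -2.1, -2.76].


ReLU(-0.01) = max(0, -0.01) = 0.0
ReLU(-2.1) = max(0, -2.1) = 0.0
ReLU(-2.76) = max(0, -2.76) = 0.0
result = [0.0, 0.0, 0.0]

[0.0, 0.0, 0.0]


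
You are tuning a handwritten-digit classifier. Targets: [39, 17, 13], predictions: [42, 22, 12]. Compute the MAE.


Absolute errors: |39-42|=3, |17-22|=5, |13-12|=1
Sum = 9
MAE = 9/3 = 3

3


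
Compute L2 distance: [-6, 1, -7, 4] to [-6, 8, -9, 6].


d = √((-6+ 6)² + (1-8)² + (-7+ 9)² + (4-6)²)
  = √(0 + 49 + 4 + 4)
  = √57 = 7.5498

7.5498


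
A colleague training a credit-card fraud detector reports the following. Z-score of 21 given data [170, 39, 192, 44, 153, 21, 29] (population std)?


μ = 92.5714, σ = 69.617
z = (21 - 92.5714)/69.617 = -1.0281

-1.0281


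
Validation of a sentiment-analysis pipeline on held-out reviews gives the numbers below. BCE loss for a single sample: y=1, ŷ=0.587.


BCE = -[y·ln(p) + (1-y)·ln(1-p)]
= -1·ln(0.587) - 0
= -ln(0.587) = 0.5327

0.5327


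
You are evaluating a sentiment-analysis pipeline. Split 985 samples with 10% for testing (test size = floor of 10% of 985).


Test = ⌊985·10/100⌋ = 98
Train = 985 - 98 = 887

Train: 887, Test: 98


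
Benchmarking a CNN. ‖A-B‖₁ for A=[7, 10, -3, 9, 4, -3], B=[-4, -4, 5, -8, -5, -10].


d = |7+ 4| + |10+ 4| + |-3-5| + |9+ 8| + |4+ 5| + |-3+ 10|
  = 11 + 14 + 8 + 17 + 9 + 7
  = 66

66


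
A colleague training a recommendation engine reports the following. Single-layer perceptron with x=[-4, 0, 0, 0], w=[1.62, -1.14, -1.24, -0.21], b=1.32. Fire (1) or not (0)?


z = (-4)·(1.62) + (0)·(-1.14) + (0)·(-1.24) + (0)·(-0.21) + 1.32
  = -5.16
step(z) = 0 (z<0)

0


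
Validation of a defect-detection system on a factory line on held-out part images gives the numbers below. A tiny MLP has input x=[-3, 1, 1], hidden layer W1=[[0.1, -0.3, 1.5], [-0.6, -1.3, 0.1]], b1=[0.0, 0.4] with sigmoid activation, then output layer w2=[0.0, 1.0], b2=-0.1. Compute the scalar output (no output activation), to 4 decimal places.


z1[0] = (0.1)·(-3) + (-0.3)·(1) + (1.5)·(1) + 0.0 = 0.9
z1[1] = (-0.6)·(-3) + (-1.3)·(1) + (0.1)·(1) + 0.4 = 1.0
h = sigmoid(z1) = [0.7109, 0.7311]
output = (0.0)·(0.7109) + (1.0)·(0.7311) - 0.1 = 0.6311

0.6311


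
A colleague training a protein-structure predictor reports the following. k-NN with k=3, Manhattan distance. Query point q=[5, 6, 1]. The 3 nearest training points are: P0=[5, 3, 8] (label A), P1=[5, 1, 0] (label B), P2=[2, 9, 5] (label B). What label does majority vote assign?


d(q,P0) = 10  (label A)
d(q,P1) = 6  (label B)
d(q,P2) = 10  (label B)
Votes: A=1, B=2
Majority → B

B


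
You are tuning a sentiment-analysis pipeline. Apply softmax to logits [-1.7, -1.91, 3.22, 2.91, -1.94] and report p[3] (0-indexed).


Exponentials: e^-1.7=0.1827, e^-1.91=0.1481, e^3.22=25.0281, e^2.91=18.3568, e^-1.94=0.1437
Sum = 43.8594
Softmax = [0.0042, 0.0034, 0.5706, 0.4185, 0.0033]
p[3] = 18.3568/43.8594 = 0.4185

0.4185


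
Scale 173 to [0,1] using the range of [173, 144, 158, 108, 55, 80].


min=55, max=173
(173-55)/(173-55) = 118/118 = 1.0

1.0


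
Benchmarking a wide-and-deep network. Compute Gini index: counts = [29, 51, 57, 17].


Probabilities: [29/154, 51/154, 57/154, 17/154] ≈ [0.1883, 0.3312, 0.3701, 0.1104]
Σpᵢ² = (841 + 2601 + 3249 + 289)/154² = 6980/23716
Gini = 1 - Σpᵢ² = 1 - 6980/23716 = 0.7057

0.7057


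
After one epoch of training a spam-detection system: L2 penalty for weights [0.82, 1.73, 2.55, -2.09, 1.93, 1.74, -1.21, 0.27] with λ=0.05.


‖w‖₂² = (0.82)² + (1.73)² + (2.55)² + (-2.09)² + (1.93)² + (1.74)² + (-1.21)² + (0.27)²
     = 0.6724 + 2.9929 + 6.5025 + 4.3681 + 3.7249 + 3.0276 + 1.4641 + 0.0729
     = 22.8254
λ·‖w‖₂² = 0.05·22.8254 = 1.14127

1.14127


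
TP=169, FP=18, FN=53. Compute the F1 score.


Precision = 169/187 = 0.9037
Recall = 169/222 = 0.7613
F1 = 2·P·R/(P+R) = 2·TP/(2·TP+FP+FN) = 338/(338+18+53) = 338/409 = 0.8264

0.8264


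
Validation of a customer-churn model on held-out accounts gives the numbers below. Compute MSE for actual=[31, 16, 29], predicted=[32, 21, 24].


Squared errors: (31-32)²=1, (16-21)²=25, (29-24)²=25
Sum = 51
MSE = 51/3 = 17

17


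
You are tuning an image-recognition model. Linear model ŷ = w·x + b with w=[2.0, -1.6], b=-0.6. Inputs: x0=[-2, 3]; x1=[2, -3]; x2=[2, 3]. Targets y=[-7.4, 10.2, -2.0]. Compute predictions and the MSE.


ŷ0 = (2.0)·(-2) + (-1.6)·(3) - 0.6 = -9.4
ŷ1 = (2.0)·(2) + (-1.6)·(-3) - 0.6 = 8.2
ŷ2 = (2.0)·(2) + (-1.6)·(3) - 0.6 = -1.4
errors² = [4.0, 4.0, 0.36]
MSE = 8.3600/3 = 2.7867

2.7867


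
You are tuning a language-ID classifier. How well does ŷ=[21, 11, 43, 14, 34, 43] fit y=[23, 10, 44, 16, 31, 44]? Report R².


ȳ = 28
SS_res = Σ(y-ŷ)² = 20
SS_tot = Σ(y-ȳ)² = 1014
R² = 1 - SS_res/SS_tot = 1 - 0.0197 = 0.9803

0.9803


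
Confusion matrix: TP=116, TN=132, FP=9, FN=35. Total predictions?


Total = TP + TN + FP + FN
= 116 + 132 + 9 + 35
= 292
(Predicted positive: 125, predicted negative: 167)

292


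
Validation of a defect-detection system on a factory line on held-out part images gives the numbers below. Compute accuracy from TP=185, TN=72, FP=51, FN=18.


Accuracy = (TP+TN)/(TP+TN+FP+FN)
= (185+72)/(326)
= 257/326 = 78.83%

78.83%


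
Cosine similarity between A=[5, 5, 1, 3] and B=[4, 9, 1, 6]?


A·B = 5·4 + 5·9 + 1·1 + 3·6 = 84
‖A‖ = √60 = 7.746, ‖B‖ = √134 = 11.5758
cos = 84/(√60·√134) = 84/√8040 = 0.9368

0.9368


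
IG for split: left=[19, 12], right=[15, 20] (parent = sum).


Parent = [34, 32], H_parent = 0.9993
H_left = 0.9629 (n=31), H_right = 0.9852 (n=35)
H_children = (31/66)·0.9629 + (35/66)·0.9852 = 0.9747
IG = 0.9993 - 0.9747 = 0.0246

0.0246


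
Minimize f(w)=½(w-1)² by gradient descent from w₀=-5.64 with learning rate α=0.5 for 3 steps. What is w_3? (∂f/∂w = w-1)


step 1: grad = -5.64-1 = -6.64; w = -5.64 - 0.5·(-6.64) = -2.32
step 2: grad = -2.32-1 = -3.32; w = -2.32 - 0.5·(-3.32) = -0.66
step 3: grad = -0.66-1 = -1.66; w = -0.66 - 0.5·(-1.66) = 0.17

0.17


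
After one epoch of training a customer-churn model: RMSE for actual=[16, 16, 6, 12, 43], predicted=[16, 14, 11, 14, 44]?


MSE = 34/5 = 6.8
RMSE = √(34/5) = 2.6077

2.6077


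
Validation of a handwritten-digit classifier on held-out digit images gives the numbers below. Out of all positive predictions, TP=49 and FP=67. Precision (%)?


Precision = TP/(TP+FP)
= 49/(49+67)
= 49/116 = 42.24%

42.24%


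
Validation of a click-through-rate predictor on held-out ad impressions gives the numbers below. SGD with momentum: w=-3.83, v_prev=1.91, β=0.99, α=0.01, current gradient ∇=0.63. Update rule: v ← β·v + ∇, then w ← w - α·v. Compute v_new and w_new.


v_new = 0.99·1.91 + 0.63 = 1.8909 + 0.63 = 2.5209
w_new = -3.83 - 0.01·2.5209 = -3.83 - 0.025209 = -3.855209

v_new=2.5209, w_new=-3.855209


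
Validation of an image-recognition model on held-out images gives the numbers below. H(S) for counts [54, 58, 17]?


Probabilities: [54/129, 58/129, 17/129] ≈ [0.4186, 0.4496, 0.1318]
H = -((54/129)·log₂(54/129) + (58/129)·log₂(58/129) + (17/129)·log₂(17/129))
  = 1.4297 bits

1.4297 bits


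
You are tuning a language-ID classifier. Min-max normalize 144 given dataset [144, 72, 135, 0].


min=0, max=144
(144-0)/(144-0) = 144/144 = 1.0

1.0


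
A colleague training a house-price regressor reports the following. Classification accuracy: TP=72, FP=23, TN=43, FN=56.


Accuracy = (TP+TN)/(TP+TN+FP+FN)
= (72+43)/(194)
= 115/194 = 59.28%

59.28%


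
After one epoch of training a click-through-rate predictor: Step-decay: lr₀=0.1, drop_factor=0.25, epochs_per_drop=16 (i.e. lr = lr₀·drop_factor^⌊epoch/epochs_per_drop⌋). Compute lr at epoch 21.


n_drops = ⌊21/16⌋ = 1
lr = 0.1·0.25^1 = 0.1·0.25 = 0.025

0.025


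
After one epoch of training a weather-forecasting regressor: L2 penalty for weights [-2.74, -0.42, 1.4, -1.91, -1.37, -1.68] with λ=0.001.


‖w‖₂² = (-2.74)² + (-0.42)² + (1.4)² + (-1.91)² + (-1.37)² + (-1.68)²
     = 7.5076 + 0.1764 + 1.96 + 3.6481 + 1.8769 + 2.8224
     = 17.9914
λ·‖w‖₂² = 0.001·17.9914 = 0.017991

0.017991
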